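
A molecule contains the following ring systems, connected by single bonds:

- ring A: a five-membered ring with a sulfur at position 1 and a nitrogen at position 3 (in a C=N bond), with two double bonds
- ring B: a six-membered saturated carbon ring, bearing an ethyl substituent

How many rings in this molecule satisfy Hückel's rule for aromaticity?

Ring A is planar and fully conjugated; 2 ring double bonds (4 π electrons) plus a heteroatom lone pair (2) give 6 π electrons. 6 = 4(1)+2, so ring A is aromatic (thiazole).
Ring B has only sp³ atoms, so it is not fully conjugated — not aromatic (cyclohexane).
Aromatic: A. Total: 1.

1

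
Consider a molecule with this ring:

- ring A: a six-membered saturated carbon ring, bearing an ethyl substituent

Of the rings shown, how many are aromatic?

0

Ring A has only sp³ atoms, so it is not fully conjugated — not aromatic (cyclohexane).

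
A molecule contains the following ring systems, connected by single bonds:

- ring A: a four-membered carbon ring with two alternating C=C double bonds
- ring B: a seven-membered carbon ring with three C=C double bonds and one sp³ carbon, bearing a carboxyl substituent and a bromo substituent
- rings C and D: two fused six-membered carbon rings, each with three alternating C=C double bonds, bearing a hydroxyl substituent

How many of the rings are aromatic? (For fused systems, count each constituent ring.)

2

Ring A has only sp² ring atoms; a planar conformation would have a fully conjugated π system of 4 electrons. But 4 = 4(1), which is 4n not 4n+2, so ring A is not aromatic (cyclobutadiene) — cyclobutadiene is antiaromatic and distorts to a rectangle.
Ring B has one sp³ carbon, so it is not fully conjugated — not aromatic (cycloheptatriene).
Rings C and D form a fused bicyclic system with 10 sp² atoms and 10 π electrons from ring double bonds. 10 = 4(2)+2, so the system is aromatic and both rings count as aromatic (naphthalene).
Aromatic: C, D. Total: 2.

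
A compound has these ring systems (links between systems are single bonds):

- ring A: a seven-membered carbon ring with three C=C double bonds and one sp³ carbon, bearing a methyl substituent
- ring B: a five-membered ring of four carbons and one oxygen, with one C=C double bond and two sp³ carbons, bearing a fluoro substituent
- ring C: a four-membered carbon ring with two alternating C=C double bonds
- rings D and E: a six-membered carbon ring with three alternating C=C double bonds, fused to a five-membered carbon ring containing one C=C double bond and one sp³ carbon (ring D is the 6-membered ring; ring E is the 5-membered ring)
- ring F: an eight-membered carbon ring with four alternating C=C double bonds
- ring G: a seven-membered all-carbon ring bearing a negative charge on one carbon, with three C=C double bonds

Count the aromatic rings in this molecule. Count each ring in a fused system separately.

Ring A has one sp³ carbon, so it is not fully conjugated — not aromatic (cycloheptatriene).
Ring B has two sp³ carbons, so it is not fully conjugated — not aromatic (2,3-dihydrofuran).
Ring C has only sp² ring atoms; a planar conformation would have a fully conjugated π system of 4 electrons. But 4 = 4(1), which is 4n not 4n+2, so ring C is not aromatic (cyclobutadiene) — cyclobutadiene is antiaromatic and distorts to a rectangle.
Ring D is planar and fully conjugated; 3 ring double bonds give 6 π electrons. Since 6 = 4n+2 (n=1), ring D is aromatic (benzene ring).
Ring E has one sp³ carbon, so it is not fully conjugated — not aromatic (cyclopentene ring).
Ring F has only sp² ring atoms; a planar conformation would have a fully conjugated π system of 8 electrons. But 8 = 4(2), which is 4n not 4n+2, so ring F is not aromatic (cyclooctatetraene) — cyclooctatetraene distorts into a non-planar tub to avoid antiaromaticity.
Ring G has only sp² ring atoms; a planar conformation would have a fully conjugated π system of 8 electrons. But 8 = 4(2), which is 4n not 4n+2, so ring G is not aromatic (cycloheptatrienyl anion).
Aromatic: D. Total: 1.

1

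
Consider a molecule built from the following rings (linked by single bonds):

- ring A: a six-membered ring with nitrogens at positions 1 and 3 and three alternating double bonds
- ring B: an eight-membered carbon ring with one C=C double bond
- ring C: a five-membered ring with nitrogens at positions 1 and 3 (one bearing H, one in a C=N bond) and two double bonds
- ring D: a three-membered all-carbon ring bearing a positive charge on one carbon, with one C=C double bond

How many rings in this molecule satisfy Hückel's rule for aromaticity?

Ring A has a continuous p-orbital overlap around the ring; 3 ring double bonds give 6 π electrons. Since 6 = 4n+2 (n=1), ring A is aromatic (pyrimidine).
Ring B has six sp³ carbons, so it is not fully conjugated — not aromatic (cyclooctene).
Ring C is planar and fully conjugated; 2 ring double bonds (4 π electrons) plus a heteroatom lone pair (2) give 6 π electrons. That satisfies 4n+2 with n=1, so ring C is aromatic (imidazole).
Ring D has a continuous p-orbital overlap around the ring; 1 ring double bond (2 π electrons) plus the carbocation's empty p orbital (0, but keeps the ring conjugated) give 2 π electrons. That satisfies 4n+2 with n=0, so ring D is aromatic (cyclopropenyl cation).
Aromatic: A, C, D. Total: 3.

3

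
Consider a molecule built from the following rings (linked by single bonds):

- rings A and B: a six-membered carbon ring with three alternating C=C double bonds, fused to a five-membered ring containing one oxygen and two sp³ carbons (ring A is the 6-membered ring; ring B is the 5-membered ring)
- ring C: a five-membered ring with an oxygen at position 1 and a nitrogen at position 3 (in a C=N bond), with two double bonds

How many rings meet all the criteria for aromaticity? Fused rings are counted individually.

Ring A is planar and fully conjugated; 3 ring double bonds give 6 π electrons. Since 6 = 4n+2 (n=1), ring A is aromatic (benzene ring).
Ring B has two sp³ carbons, so it is not fully conjugated — not aromatic (oxolane ring).
Ring C is planar and fully conjugated; 2 ring double bonds (4 π electrons) plus a heteroatom lone pair (2) give 6 π electrons. That satisfies 4n+2 with n=1, so ring C is aromatic (oxazole).
Aromatic: A, C. Total: 2.

2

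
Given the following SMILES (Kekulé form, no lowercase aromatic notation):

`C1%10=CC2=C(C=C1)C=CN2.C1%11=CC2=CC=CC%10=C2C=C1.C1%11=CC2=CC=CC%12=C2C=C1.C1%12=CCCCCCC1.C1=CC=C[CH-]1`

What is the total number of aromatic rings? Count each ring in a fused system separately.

7

The SMILES encodes a six-membered carbon ring with three alternating C=C double bonds, fused to a five-membered ring containing one N–H nitrogen and two C=C double bonds; two fused six-membered carbon rings, each with three alternating C=C double bonds; two fused six-membered carbon rings, each with three alternating C=C double bonds; an eight-membered carbon ring with one C=C double bond; a five-membered all-carbon ring bearing a negative charge on one carbon, with two C=C double bonds.
The fused 6/5-membered bicyclic (with one N–H) is a single π system with 9 sp² atoms and 10 π electrons from ring double bonds plus a heteroatom lone pair. 10 = 4(2)+2, so the system is aromatic and both rings count as aromatic (indole).
The fused 6/6-membered bicyclic is a single π system with 10 sp² atoms and 10 π electrons from ring double bonds. 10 = 4(2)+2, so the system is aromatic and both rings count as aromatic (naphthalene).
The fused 6/6-membered bicyclic is a single π system with 10 sp² atoms and 10 π electrons from ring double bonds. 10 = 4(2)+2, so the system is aromatic and both rings count as aromatic (naphthalene).
The 8-membered ring has six sp³ carbons, so it is not fully conjugated — not aromatic (cyclooctene).
The 5-membered ring has a continuous p-orbital overlap around the ring; 2 ring double bonds (4 π electrons) plus the carbanion lone pair (2) give 6 π electrons. Since 6 = 4n+2 (n=1), it is aromatic (cyclopentadienyl anion).
7 of the 8 rings are aromatic. Total: 7.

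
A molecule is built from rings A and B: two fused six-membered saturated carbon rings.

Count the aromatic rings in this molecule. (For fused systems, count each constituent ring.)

Ring A has only sp³ atoms, so it is not fully conjugated — not aromatic (cyclohexane ring).
Ring B has only sp³ atoms, so it is not fully conjugated — not aromatic (cyclohexane ring).
No ring is aromatic. Total: 0.

0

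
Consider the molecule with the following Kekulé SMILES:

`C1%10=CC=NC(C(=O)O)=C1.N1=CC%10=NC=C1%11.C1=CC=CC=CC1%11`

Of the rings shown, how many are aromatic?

The SMILES encodes a six-membered ring of five carbons and one nitrogen with three alternating double bonds; a six-membered ring with nitrogens at positions 1 and 4 and three alternating double bonds; a seven-membered carbon ring with three C=C double bonds and one sp³ carbon.
The 6-membered ring with one nitrogen is planar and fully conjugated; 3 ring double bonds give 6 π electrons. That satisfies 4n+2 with n=1, so it is aromatic (pyridine).
The 6-membered ring with two nitrogens (1,4) has a continuous p-orbital overlap around the ring; 3 ring double bonds give 6 π electrons. That satisfies 4n+2 with n=1, so it is aromatic (pyrazine).
The 7-membered ring has one sp³ carbon, so it is not fully conjugated — not aromatic (cycloheptatriene).
2 of the 3 rings are aromatic. Total: 2.

2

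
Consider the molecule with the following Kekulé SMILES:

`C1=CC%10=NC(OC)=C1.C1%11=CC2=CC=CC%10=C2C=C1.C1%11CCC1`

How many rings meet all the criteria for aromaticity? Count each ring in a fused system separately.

The SMILES encodes a six-membered ring of five carbons and one nitrogen with three alternating double bonds; two fused six-membered carbon rings, each with three alternating C=C double bonds; a four-membered saturated carbon ring.
The 6-membered ring with one nitrogen has a continuous p-orbital overlap around the ring; 3 ring double bonds give 6 π electrons. That satisfies 4n+2 with n=1, so it is aromatic (pyridine).
The fused 6/6-membered bicyclic is a single π system with 10 sp² atoms and 10 π electrons from ring double bonds. 10 = 4(2)+2, so the system is aromatic and both rings count as aromatic (naphthalene).
The 4-membered ring has only sp³ atoms, so it is not fully conjugated — not aromatic (cyclobutane).
3 of the 4 rings are aromatic. Total: 3.

3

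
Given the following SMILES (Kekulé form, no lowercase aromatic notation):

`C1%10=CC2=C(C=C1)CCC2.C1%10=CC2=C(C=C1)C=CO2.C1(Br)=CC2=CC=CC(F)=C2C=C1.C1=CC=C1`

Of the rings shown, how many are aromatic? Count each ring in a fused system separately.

5

The SMILES encodes a six-membered carbon ring with three alternating C=C double bonds, fused to a saturated five-membered carbon ring; a six-membered carbon ring with three alternating C=C double bonds, fused to a five-membered ring containing one oxygen and two C=C double bonds; two fused six-membered carbon rings, each with three alternating C=C double bonds; a four-membered carbon ring with two alternating C=C double bonds.
The 6-membered ring has a continuous p-orbital overlap around the ring; 3 ring double bonds give 6 π electrons. That satisfies 4n+2 with n=1, so it is aromatic (benzene ring).
The 5-membered ring has three sp³ carbons, so it is not fully conjugated — not aromatic (cyclopentane ring).
The fused 6/5-membered bicyclic (with one oxygen) is a single π system with 9 sp² atoms and 10 π electrons from ring double bonds plus a heteroatom lone pair. 10 = 4(2)+2, so the system is aromatic and both rings count as aromatic (benzofuran).
The fused 6/6-membered bicyclic is a single π system with 10 sp² atoms and 10 π electrons from ring double bonds. 10 = 4(2)+2, so the system is aromatic and both rings count as aromatic (naphthalene).
The 4-membered ring has only sp² ring atoms; a planar conformation would have a fully conjugated π system of 4 electrons. But 4 = 4(1), which is 4n not 4n+2, so it is not aromatic (cyclobutadiene) — cyclobutadiene is antiaromatic and distorts to a rectangle.
5 of the 7 rings are aromatic. Total: 5.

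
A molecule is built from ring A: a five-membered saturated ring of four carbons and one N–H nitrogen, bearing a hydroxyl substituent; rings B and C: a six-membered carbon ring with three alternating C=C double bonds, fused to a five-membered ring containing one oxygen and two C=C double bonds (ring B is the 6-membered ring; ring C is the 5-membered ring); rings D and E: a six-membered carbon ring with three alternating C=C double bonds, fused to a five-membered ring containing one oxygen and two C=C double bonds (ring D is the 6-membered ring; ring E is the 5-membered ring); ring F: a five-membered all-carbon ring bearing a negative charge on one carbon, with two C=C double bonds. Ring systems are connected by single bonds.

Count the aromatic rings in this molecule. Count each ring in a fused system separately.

Ring A has only sp³ atoms, so it is not fully conjugated — not aromatic (pyrrolidine).
Rings B and C form a fused bicyclic system (with one oxygen) with 9 sp² atoms and 10 π electrons from ring double bonds plus a heteroatom lone pair. 10 = 4(2)+2, so the system is aromatic and both rings count as aromatic (benzofuran).
Rings D and E form a fused bicyclic system (with one oxygen) with 9 sp² atoms and 10 π electrons from ring double bonds plus a heteroatom lone pair. 10 = 4(2)+2, so the system is aromatic and both rings count as aromatic (benzofuran).
Ring F is planar and fully conjugated; 2 ring double bonds (4 π electrons) plus the carbanion lone pair (2) give 6 π electrons. Since 6 = 4n+2 (n=1), ring F is aromatic (cyclopentadienyl anion).
Aromatic: B, C, D, E, F. Total: 5.

5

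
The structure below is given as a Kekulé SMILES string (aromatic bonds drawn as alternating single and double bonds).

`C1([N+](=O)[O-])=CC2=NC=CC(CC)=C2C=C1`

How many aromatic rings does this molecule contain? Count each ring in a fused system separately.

The SMILES encodes two fused six-membered rings, each with three alternating double bonds; one ring is all carbon and the other has one ring nitrogen.
The fused 6/6-membered bicyclic (with one nitrogen) is a single π system with 10 sp² atoms and 10 π electrons from ring double bonds. 10 = 4(2)+2, so the system is aromatic and both rings count as aromatic (quinoline).
2 of the 2 rings are aromatic. Total: 2.

2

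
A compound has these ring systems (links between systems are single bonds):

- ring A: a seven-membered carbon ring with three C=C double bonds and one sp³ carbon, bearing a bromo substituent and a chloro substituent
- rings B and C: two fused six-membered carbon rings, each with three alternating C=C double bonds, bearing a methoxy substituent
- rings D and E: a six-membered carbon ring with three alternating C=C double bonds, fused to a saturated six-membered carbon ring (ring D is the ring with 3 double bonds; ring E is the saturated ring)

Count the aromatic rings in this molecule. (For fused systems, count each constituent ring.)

Ring A has one sp³ carbon, so it is not fully conjugated — not aromatic (cycloheptatriene).
Rings B and C form a fused bicyclic system with 10 sp² atoms and 10 π electrons from ring double bonds. 10 = 4(2)+2, so the system is aromatic and both rings count as aromatic (naphthalene).
Ring D is fully conjugated (every ring atom contributes a p orbital); 3 ring double bonds give 6 π electrons. That satisfies 4n+2 with n=1, so ring D is aromatic (benzene ring).
Ring E has four sp³ carbons, so it is not fully conjugated — not aromatic (cyclohexane ring).
Aromatic: B, C, D. Total: 3.

3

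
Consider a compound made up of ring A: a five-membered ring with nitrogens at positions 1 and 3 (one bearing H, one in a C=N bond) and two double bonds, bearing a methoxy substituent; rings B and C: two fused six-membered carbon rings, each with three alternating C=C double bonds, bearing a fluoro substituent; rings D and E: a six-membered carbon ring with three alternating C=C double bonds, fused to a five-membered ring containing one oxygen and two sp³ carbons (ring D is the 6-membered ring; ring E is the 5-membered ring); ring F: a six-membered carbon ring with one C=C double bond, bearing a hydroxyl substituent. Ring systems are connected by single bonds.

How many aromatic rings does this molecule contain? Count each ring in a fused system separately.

Ring A has a continuous p-orbital overlap around the ring; 2 ring double bonds (4 π electrons) plus a heteroatom lone pair (2) give 6 π electrons. Since 6 = 4n+2 (n=1), ring A is aromatic (imidazole).
Rings B and C form a fused bicyclic system with 10 sp² atoms and 10 π electrons from ring double bonds. 10 = 4(2)+2, so the system is aromatic and both rings count as aromatic (naphthalene).
Ring D has a continuous p-orbital overlap around the ring; 3 ring double bonds give 6 π electrons. 6 = 4(1)+2, so ring D is aromatic (benzene ring).
Ring E has two sp³ carbons, so it is not fully conjugated — not aromatic (oxolane ring).
Ring F has four sp³ carbons, so it is not fully conjugated — not aromatic (cyclohexene).
Aromatic: A, B, C, D. Total: 4.

4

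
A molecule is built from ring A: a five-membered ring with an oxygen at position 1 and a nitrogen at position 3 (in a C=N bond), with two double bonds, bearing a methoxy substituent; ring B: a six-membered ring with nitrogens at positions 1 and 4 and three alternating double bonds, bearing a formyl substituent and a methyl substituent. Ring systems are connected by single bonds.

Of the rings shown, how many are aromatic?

2

Ring A is planar and fully conjugated; 2 ring double bonds (4 π electrons) plus a heteroatom lone pair (2) give 6 π electrons. 6 = 4(1)+2, so ring A is aromatic (oxazole).
Ring B has a continuous p-orbital overlap around the ring; 3 ring double bonds give 6 π electrons. 6 = 4(1)+2, so ring B is aromatic (pyrazine).
Aromatic: A, B. Total: 2.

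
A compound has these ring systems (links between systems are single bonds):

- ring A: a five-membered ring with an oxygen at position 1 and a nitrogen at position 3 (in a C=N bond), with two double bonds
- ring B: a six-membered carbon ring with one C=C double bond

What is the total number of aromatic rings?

1

Ring A is planar and fully conjugated; 2 ring double bonds (4 π electrons) plus a heteroatom lone pair (2) give 6 π electrons. Since 6 = 4n+2 (n=1), ring A is aromatic (oxazole).
Ring B has four sp³ carbons, so it is not fully conjugated — not aromatic (cyclohexene).
Aromatic: A. Total: 1.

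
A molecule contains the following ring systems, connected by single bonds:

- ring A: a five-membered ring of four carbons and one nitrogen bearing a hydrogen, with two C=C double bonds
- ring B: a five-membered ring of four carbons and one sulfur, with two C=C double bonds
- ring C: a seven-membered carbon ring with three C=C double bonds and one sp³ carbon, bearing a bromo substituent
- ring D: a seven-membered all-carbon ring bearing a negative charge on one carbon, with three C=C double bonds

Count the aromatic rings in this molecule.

Ring A has a continuous p-orbital overlap around the ring; 2 ring double bonds (4 π electrons) plus a heteroatom lone pair (2) give 6 π electrons. 6 = 4(1)+2, so ring A is aromatic (pyrrole).
Ring B has a continuous p-orbital overlap around the ring; 2 ring double bonds (4 π electrons) plus a heteroatom lone pair (2) give 6 π electrons. Since 6 = 4n+2 (n=1), ring B is aromatic (thiophene).
Ring C has one sp³ carbon, so it is not fully conjugated — not aromatic (cycloheptatriene).
Ring D has only sp² ring atoms; a planar conformation would have a fully conjugated π system of 8 electrons. But 8 = 4(2), which is 4n not 4n+2, so ring D is not aromatic (cycloheptatrienyl anion).
Aromatic: A, B. Total: 2.

2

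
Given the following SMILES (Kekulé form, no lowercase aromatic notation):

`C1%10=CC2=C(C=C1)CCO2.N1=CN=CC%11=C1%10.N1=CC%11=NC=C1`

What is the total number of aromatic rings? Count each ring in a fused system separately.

The SMILES encodes a six-membered carbon ring with three alternating C=C double bonds, fused to a five-membered ring containing one oxygen and two sp³ carbons; a six-membered ring with nitrogens at positions 1 and 3 and three alternating double bonds; a six-membered ring with nitrogens at positions 1 and 4 and three alternating double bonds.
The 6-membered ring is planar and fully conjugated; 3 ring double bonds give 6 π electrons. That satisfies 4n+2 with n=1, so it is aromatic (benzene ring).
The 5-membered ring with one oxygen has two sp³ carbons, so it is not fully conjugated — not aromatic (oxolane ring).
The 6-membered ring with two nitrogens (1,3) is fully conjugated (every ring atom contributes a p orbital); 3 ring double bonds give 6 π electrons. 6 = 4(1)+2, so it is aromatic (pyrimidine).
The 6-membered ring with two nitrogens (1,4) is planar and fully conjugated; 3 ring double bonds give 6 π electrons. That satisfies 4n+2 with n=1, so it is aromatic (pyrazine).
3 of the 4 rings are aromatic. Total: 3.

3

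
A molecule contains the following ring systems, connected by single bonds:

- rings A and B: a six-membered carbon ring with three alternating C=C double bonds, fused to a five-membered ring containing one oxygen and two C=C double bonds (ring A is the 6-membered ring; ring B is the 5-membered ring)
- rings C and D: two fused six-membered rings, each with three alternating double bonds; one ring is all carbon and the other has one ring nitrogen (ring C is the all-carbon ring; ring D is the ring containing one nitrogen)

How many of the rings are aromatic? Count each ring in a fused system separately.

Rings A and B form a fused bicyclic system (with one oxygen) with 9 sp² atoms and 10 π electrons from ring double bonds plus a heteroatom lone pair. 10 = 4(2)+2, so the system is aromatic and both rings count as aromatic (benzofuran).
Rings C and D form a fused bicyclic system (with one nitrogen) with 10 sp² atoms and 10 π electrons from ring double bonds. 10 = 4(2)+2, so the system is aromatic and both rings count as aromatic (quinoline).
Aromatic: A, B, C, D. Total: 4.

4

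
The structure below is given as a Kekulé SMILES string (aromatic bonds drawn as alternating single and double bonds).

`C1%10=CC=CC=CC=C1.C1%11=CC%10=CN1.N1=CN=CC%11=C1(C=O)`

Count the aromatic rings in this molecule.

The SMILES encodes an eight-membered carbon ring with four alternating C=C double bonds; a five-membered ring of four carbons and one nitrogen bearing a hydrogen, with two C=C double bonds; a six-membered ring with nitrogens at positions 1 and 3 and three alternating double bonds.
The 8-membered ring has only sp² ring atoms; a planar conformation would have a fully conjugated π system of 8 electrons. But 8 = 4(2), which is 4n not 4n+2, so it is not aromatic (cyclooctatetraene) — cyclooctatetraene distorts into a non-planar tub to avoid antiaromaticity.
The 5-membered ring with one N–H is planar and fully conjugated; 2 ring double bonds (4 π electrons) plus a heteroatom lone pair (2) give 6 π electrons. That satisfies 4n+2 with n=1, so it is aromatic (pyrrole).
The 6-membered ring with two nitrogens (1,3) is planar and fully conjugated; 3 ring double bonds give 6 π electrons. That satisfies 4n+2 with n=1, so it is aromatic (pyrimidine).
2 of the 3 rings are aromatic. Total: 2.

2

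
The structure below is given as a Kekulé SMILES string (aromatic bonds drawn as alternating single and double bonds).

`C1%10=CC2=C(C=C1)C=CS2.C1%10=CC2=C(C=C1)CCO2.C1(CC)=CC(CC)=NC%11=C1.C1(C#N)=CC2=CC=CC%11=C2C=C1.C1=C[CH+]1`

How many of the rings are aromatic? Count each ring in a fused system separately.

7

The SMILES encodes a six-membered carbon ring with three alternating C=C double bonds, fused to a five-membered ring containing one sulfur and two C=C double bonds; a six-membered carbon ring with three alternating C=C double bonds, fused to a five-membered ring containing one oxygen and two sp³ carbons; a six-membered ring of five carbons and one nitrogen with three alternating double bonds; two fused six-membered carbon rings, each with three alternating C=C double bonds; a three-membered all-carbon ring bearing a positive charge on one carbon, with one C=C double bond.
The fused 6/5-membered bicyclic (with one sulfur) is a single π system with 9 sp² atoms and 10 π electrons from ring double bonds plus a heteroatom lone pair. 10 = 4(2)+2, so the system is aromatic and both rings count as aromatic (benzothiophene).
The 6-membered ring is fully conjugated (every ring atom contributes a p orbital); 3 ring double bonds give 6 π electrons. 6 = 4(1)+2, so it is aromatic (benzene ring).
The 5-membered ring with one oxygen has two sp³ carbons, so it is not fully conjugated — not aromatic (oxolane ring).
The 6-membered ring with one nitrogen has a continuous p-orbital overlap around the ring; 3 ring double bonds give 6 π electrons. Since 6 = 4n+2 (n=1), it is aromatic (pyridine).
The fused 6/6-membered bicyclic is a single π system with 10 sp² atoms and 10 π electrons from ring double bonds. 10 = 4(2)+2, so the system is aromatic and both rings count as aromatic (naphthalene).
The 3-membered ring is planar and fully conjugated; 1 ring double bond (2 π electrons) plus the carbocation's empty p orbital (0, but keeps the ring conjugated) give 2 π electrons. 2 = 4(0)+2, so it is aromatic (cyclopropenyl cation).
7 of the 8 rings are aromatic. Total: 7.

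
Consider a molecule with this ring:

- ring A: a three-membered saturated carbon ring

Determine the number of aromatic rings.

0

Ring A has only sp³ atoms, so it is not fully conjugated — not aromatic (cyclopropane).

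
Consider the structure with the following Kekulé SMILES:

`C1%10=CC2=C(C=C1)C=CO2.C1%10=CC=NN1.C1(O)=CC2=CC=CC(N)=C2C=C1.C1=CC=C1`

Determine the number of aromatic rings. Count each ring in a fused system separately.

The SMILES encodes a six-membered carbon ring with three alternating C=C double bonds, fused to a five-membered ring containing one oxygen and two C=C double bonds; a five-membered ring with two adjacent nitrogens (one bearing H, one in a double bond) and two double bonds; two fused six-membered carbon rings, each with three alternating C=C double bonds; a four-membered carbon ring with two alternating C=C double bonds.
The fused 6/5-membered bicyclic (with one oxygen) is a single π system with 9 sp² atoms and 10 π electrons from ring double bonds plus a heteroatom lone pair. 10 = 4(2)+2, so the system is aromatic and both rings count as aromatic (benzofuran).
The 5-membered ring with two adjacent nitrogens (one N–H, one =N–) is planar and fully conjugated; 2 ring double bonds (4 π electrons) plus a heteroatom lone pair (2) give 6 π electrons. That satisfies 4n+2 with n=1, so it is aromatic (pyrazole).
The fused 6/6-membered bicyclic is a single π system with 10 sp² atoms and 10 π electrons from ring double bonds. 10 = 4(2)+2, so the system is aromatic and both rings count as aromatic (naphthalene).
The 4-membered ring has only sp² ring atoms; a planar conformation would have a fully conjugated π system of 4 electrons. But 4 = 4(1), which is 4n not 4n+2, so it is not aromatic (cyclobutadiene) — cyclobutadiene is antiaromatic and distorts to a rectangle.
5 of the 6 rings are aromatic. Total: 5.

5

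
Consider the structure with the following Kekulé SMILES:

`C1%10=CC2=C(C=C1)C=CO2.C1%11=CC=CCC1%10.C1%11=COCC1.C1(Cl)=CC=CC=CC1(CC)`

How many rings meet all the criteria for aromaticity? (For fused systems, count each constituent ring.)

The SMILES encodes a six-membered carbon ring with three alternating C=C double bonds, fused to a five-membered ring containing one oxygen and two C=C double bonds; a six-membered carbon ring with two conjugated C=C double bonds and two sp³ carbons; a five-membered ring of four carbons and one oxygen, with one C=C double bond and two sp³ carbons; a seven-membered carbon ring with three C=C double bonds and one sp³ carbon.
The fused 6/5-membered bicyclic (with one oxygen) is a single π system with 9 sp² atoms and 10 π electrons from ring double bonds plus a heteroatom lone pair. 10 = 4(2)+2, so the system is aromatic and both rings count as aromatic (benzofuran).
The 6-membered ring has two sp³ carbons, so it is not fully conjugated — not aromatic (1,3-cyclohexadiene).
The 5-membered ring with one oxygen has two sp³ carbons, so it is not fully conjugated — not aromatic (2,3-dihydrofuran).
The 7-membered ring has one sp³ carbon, so it is not fully conjugated — not aromatic (cycloheptatriene).
2 of the 5 rings are aromatic. Total: 2.

2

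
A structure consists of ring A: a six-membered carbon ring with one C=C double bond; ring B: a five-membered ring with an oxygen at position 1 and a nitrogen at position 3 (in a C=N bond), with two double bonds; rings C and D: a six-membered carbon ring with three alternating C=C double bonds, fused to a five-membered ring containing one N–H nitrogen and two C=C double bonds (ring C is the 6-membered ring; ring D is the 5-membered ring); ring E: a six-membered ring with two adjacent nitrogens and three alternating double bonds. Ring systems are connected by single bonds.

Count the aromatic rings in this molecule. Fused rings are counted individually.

4

Ring A has four sp³ carbons, so it is not fully conjugated — not aromatic (cyclohexene).
Ring B is planar and fully conjugated; 2 ring double bonds (4 π electrons) plus a heteroatom lone pair (2) give 6 π electrons. That satisfies 4n+2 with n=1, so ring B is aromatic (oxazole).
Rings C and D form a fused bicyclic system (with one N–H) with 9 sp² atoms and 10 π electrons from ring double bonds plus a heteroatom lone pair. 10 = 4(2)+2, so the system is aromatic and both rings count as aromatic (indole).
Ring E is planar and fully conjugated; 3 ring double bonds give 6 π electrons. 6 = 4(1)+2, so ring E is aromatic (pyridazine).
Aromatic: B, C, D, E. Total: 4.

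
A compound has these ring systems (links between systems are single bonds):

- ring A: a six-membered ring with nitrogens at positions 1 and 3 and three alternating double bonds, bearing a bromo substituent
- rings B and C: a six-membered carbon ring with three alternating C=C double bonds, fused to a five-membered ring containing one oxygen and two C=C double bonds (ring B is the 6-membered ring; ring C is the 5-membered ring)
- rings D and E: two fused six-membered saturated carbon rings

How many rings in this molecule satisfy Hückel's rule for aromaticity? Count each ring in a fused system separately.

Ring A has a continuous p-orbital overlap around the ring; 3 ring double bonds give 6 π electrons. Since 6 = 4n+2 (n=1), ring A is aromatic (pyrimidine).
Rings B and C form a fused bicyclic system (with one oxygen) with 9 sp² atoms and 10 π electrons from ring double bonds plus a heteroatom lone pair. 10 = 4(2)+2, so the system is aromatic and both rings count as aromatic (benzofuran).
Ring D has only sp³ atoms, so it is not fully conjugated — not aromatic (cyclohexane ring).
Ring E has only sp³ atoms, so it is not fully conjugated — not aromatic (cyclohexane ring).
Aromatic: A, B, C. Total: 3.

3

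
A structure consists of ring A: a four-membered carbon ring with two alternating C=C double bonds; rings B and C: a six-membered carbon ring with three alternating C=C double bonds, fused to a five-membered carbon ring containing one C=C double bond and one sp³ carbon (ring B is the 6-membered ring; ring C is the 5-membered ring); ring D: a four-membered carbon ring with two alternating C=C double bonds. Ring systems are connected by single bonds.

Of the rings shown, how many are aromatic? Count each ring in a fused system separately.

Ring A has only sp² ring atoms; a planar conformation would have a fully conjugated π system of 4 electrons. But 4 = 4(1), which is 4n not 4n+2, so ring A is not aromatic (cyclobutadiene) — cyclobutadiene is antiaromatic and distorts to a rectangle.
Ring B is fully conjugated (every ring atom contributes a p orbital); 3 ring double bonds give 6 π electrons. 6 = 4(1)+2, so ring B is aromatic (benzene ring).
Ring C has one sp³ carbon, so it is not fully conjugated — not aromatic (cyclopentene ring).
Ring D has only sp² ring atoms; a planar conformation would have a fully conjugated π system of 4 electrons. But 4 = 4(1), which is 4n not 4n+2, so ring D is not aromatic (cyclobutadiene) — cyclobutadiene is antiaromatic and distorts to a rectangle.
Aromatic: B. Total: 1.

1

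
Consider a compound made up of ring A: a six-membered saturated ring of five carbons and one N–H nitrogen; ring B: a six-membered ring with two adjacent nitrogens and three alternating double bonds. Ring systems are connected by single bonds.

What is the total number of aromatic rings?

1

Ring A has only sp³ atoms, so it is not fully conjugated — not aromatic (piperidine).
Ring B has a continuous p-orbital overlap around the ring; 3 ring double bonds give 6 π electrons. Since 6 = 4n+2 (n=1), ring B is aromatic (pyridazine).
Aromatic: B. Total: 1.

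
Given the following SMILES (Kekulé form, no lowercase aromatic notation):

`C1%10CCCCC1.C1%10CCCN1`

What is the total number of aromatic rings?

0

The SMILES encodes a six-membered saturated carbon ring; a five-membered saturated ring of four carbons and one N–H nitrogen.
The 6-membered ring has only sp³ atoms, so it is not fully conjugated — not aromatic (cyclohexane).
The 5-membered ring with one N–H has only sp³ atoms, so it is not fully conjugated — not aromatic (pyrrolidine).
None of the rings are aromatic. Total: 0.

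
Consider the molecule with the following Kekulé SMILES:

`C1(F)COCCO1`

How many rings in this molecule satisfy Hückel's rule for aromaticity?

The SMILES encodes a six-membered saturated ring with oxygens at positions 1 and 4.
The 6-membered ring with two oxygens (1,4) has only sp³ atoms, so it is not fully conjugated — not aromatic (1,4-dioxane).

0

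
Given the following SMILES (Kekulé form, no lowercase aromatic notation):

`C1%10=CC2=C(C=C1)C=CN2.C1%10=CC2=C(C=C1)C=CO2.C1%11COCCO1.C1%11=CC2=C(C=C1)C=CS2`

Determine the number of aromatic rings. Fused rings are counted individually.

6

The SMILES encodes a six-membered carbon ring with three alternating C=C double bonds, fused to a five-membered ring containing one N–H nitrogen and two C=C double bonds; a six-membered carbon ring with three alternating C=C double bonds, fused to a five-membered ring containing one oxygen and two C=C double bonds; a six-membered saturated ring with oxygens at positions 1 and 4; a six-membered carbon ring with three alternating C=C double bonds, fused to a five-membered ring containing one sulfur and two C=C double bonds.
The fused 6/5-membered bicyclic (with one N–H) is a single π system with 9 sp² atoms and 10 π electrons from ring double bonds plus a heteroatom lone pair. 10 = 4(2)+2, so the system is aromatic and both rings count as aromatic (indole).
The fused 6/5-membered bicyclic (with one oxygen) is a single π system with 9 sp² atoms and 10 π electrons from ring double bonds plus a heteroatom lone pair. 10 = 4(2)+2, so the system is aromatic and both rings count as aromatic (benzofuran).
The 6-membered ring with two oxygens (1,4) has only sp³ atoms, so it is not fully conjugated — not aromatic (1,4-dioxane).
The fused 6/5-membered bicyclic (with one sulfur) is a single π system with 9 sp² atoms and 10 π electrons from ring double bonds plus a heteroatom lone pair. 10 = 4(2)+2, so the system is aromatic and both rings count as aromatic (benzothiophene).
6 of the 7 rings are aromatic. Total: 6.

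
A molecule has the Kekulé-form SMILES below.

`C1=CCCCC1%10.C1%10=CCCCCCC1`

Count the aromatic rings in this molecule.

0

The SMILES encodes a six-membered carbon ring with one C=C double bond; an eight-membered carbon ring with one C=C double bond.
The 6-membered ring has four sp³ carbons, so it is not fully conjugated — not aromatic (cyclohexene).
The 8-membered ring has six sp³ carbons, so it is not fully conjugated — not aromatic (cyclooctene).
None of the rings are aromatic. Total: 0.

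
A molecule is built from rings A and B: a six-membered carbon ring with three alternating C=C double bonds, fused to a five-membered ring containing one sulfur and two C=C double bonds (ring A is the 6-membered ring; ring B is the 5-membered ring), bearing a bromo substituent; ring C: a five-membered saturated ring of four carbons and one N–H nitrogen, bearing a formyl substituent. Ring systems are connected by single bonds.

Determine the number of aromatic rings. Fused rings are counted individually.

Rings A and B form a fused bicyclic system (with one sulfur) with 9 sp² atoms and 10 π electrons from ring double bonds plus a heteroatom lone pair. 10 = 4(2)+2, so the system is aromatic and both rings count as aromatic (benzothiophene).
Ring C has only sp³ atoms, so it is not fully conjugated — not aromatic (pyrrolidine).
Aromatic: A, B. Total: 2.

2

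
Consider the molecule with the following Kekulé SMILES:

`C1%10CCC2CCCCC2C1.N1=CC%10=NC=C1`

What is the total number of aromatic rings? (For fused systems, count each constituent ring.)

1

The SMILES encodes two fused six-membered saturated carbon rings; a six-membered ring with nitrogens at positions 1 and 4 and three alternating double bonds.
The 6-membered ring has only sp³ atoms, so it is not fully conjugated — not aromatic (cyclohexane ring).
The second 6-membered ring has only sp³ atoms, so it is not fully conjugated — not aromatic (cyclohexane ring).
The 6-membered ring with two nitrogens (1,4) has a continuous p-orbital overlap around the ring; 3 ring double bonds give 6 π electrons. 6 = 4(1)+2, so it is aromatic (pyrazine).
1 of the 3 rings is aromatic. Total: 1.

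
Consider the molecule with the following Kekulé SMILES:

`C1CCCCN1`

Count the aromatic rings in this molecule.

0

The SMILES encodes a six-membered saturated ring of five carbons and one N–H nitrogen.
The 6-membered ring with one N–H has only sp³ atoms, so it is not fully conjugated — not aromatic (piperidine).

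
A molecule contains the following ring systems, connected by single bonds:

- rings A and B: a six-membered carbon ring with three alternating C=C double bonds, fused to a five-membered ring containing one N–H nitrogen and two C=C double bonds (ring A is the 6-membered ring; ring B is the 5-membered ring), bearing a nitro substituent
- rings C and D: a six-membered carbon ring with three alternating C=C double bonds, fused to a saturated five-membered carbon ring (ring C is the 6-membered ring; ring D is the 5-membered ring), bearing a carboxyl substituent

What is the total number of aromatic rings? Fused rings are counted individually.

Rings A and B form a fused bicyclic system (with one N–H) with 9 sp² atoms and 10 π electrons from ring double bonds plus a heteroatom lone pair. 10 = 4(2)+2, so the system is aromatic and both rings count as aromatic (indole).
Ring C is planar and fully conjugated; 3 ring double bonds give 6 π electrons. Since 6 = 4n+2 (n=1), ring C is aromatic (benzene ring).
Ring D has three sp³ carbons, so it is not fully conjugated — not aromatic (cyclopentane ring).
Aromatic: A, B, C. Total: 3.

3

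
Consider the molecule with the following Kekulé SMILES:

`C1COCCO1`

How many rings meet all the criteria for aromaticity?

0

The SMILES encodes a six-membered saturated ring with oxygens at positions 1 and 4.
The 6-membered ring with two oxygens (1,4) has only sp³ atoms, so it is not fully conjugated — not aromatic (1,4-dioxane).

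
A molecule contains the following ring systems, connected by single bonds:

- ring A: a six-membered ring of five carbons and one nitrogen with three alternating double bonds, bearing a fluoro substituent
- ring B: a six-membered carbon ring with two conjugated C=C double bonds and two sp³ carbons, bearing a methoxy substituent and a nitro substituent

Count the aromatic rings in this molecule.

1

Ring A has a continuous p-orbital overlap around the ring; 3 ring double bonds give 6 π electrons. Since 6 = 4n+2 (n=1), ring A is aromatic (pyridine).
Ring B has two sp³ carbons, so it is not fully conjugated — not aromatic (1,3-cyclohexadiene).
Aromatic: A. Total: 1.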